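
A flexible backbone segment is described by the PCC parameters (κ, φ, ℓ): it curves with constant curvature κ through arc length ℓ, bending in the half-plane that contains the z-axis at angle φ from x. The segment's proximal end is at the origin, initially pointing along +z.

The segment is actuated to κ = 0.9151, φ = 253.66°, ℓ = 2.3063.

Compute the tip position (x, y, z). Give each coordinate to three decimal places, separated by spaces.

θ = κ·ℓ = 0.9151 × 2.3063 = 2.11050 rad
ρ = (1 − cos θ)/κ = (1 − -0.51388)/0.9151 = 1.65433
z = sin θ / κ = 0.85786/0.9151 = 0.93745
x = ρ cos φ = 1.65433 × cos(253.66°) = -0.46542
y = ρ sin φ = 1.65433 × sin(253.66°) = -1.58751

-0.465 -1.588 0.937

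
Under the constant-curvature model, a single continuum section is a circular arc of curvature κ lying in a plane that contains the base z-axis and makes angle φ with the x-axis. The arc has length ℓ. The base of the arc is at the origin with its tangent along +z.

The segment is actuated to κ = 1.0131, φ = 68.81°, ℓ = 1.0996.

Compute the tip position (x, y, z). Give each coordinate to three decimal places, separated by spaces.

0.199 0.514 0.886

θ = κ·ℓ = 1.0131 × 1.0996 = 1.11400 rad
ρ = (1 − cos θ)/κ = (1 − 0.44107)/1.0131 = 0.55170
z = sin θ / κ = 0.89747/1.0131 = 0.88587
x = ρ cos φ = 0.55170 × cos(68.81°) = 0.19942
y = ρ sin φ = 0.55170 × sin(68.81°) = 0.51440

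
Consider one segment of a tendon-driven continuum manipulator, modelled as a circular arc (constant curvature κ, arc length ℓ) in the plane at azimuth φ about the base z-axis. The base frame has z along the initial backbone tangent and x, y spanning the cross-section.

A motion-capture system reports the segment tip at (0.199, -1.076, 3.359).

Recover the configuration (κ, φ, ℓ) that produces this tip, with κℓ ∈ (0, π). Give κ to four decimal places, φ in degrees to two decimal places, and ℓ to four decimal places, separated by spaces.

ρ = √(x²+y²) = √(0.199² + -1.076²) = 1.09425
φ = atan2(y, x) mod 360° = atan2(-1.076, 0.199) = 280.4781°
|p|² = ρ² + z² = 1.09425² + 3.359² = 12.48026
κ = 2ρ / |p|² = 2×1.09425 / 12.48026 = 0.17536
θ = 2·atan2(ρ, z) = 2·atan2(1.09425, 3.359) = 0.62985 rad
ℓ = θ/κ = 0.62985/0.17536 = 3.59182

0.1754 280.48 3.5918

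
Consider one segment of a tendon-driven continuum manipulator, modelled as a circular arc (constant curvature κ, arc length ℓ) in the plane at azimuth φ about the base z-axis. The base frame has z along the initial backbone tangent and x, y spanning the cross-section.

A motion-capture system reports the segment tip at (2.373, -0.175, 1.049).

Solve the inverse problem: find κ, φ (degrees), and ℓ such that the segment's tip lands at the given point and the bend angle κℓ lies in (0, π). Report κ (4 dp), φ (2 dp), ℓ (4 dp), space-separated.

ρ = √(x²+y²) = √(2.373² + -0.175²) = 2.37944
φ = atan2(y, x) mod 360° = atan2(-0.175, 2.373) = 355.7823°
|p|² = ρ² + z² = 2.37944² + 1.049² = 6.76216
κ = 2ρ / |p|² = 2×2.37944 / 6.76216 = 0.70375
θ = 2·atan2(ρ, z) = 2·atan2(2.37944, 1.049) = 2.31114 rad
ℓ = θ/κ = 2.31114/0.70375 = 3.28402

0.7038 355.78 3.2840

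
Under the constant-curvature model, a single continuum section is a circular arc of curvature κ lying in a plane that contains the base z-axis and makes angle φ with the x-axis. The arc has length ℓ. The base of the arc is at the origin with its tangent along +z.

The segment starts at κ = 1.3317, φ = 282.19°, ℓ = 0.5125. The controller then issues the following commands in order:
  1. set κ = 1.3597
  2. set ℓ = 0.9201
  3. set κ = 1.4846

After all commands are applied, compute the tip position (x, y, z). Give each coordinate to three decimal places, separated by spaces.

0.113 -0.524 0.660

initial: κ=1.3317, φ=282.19°, ℓ=0.5125
cmd 1: set κ=1.3597 → (κ,φ,ℓ)=(1.3597,282.19°,0.5125) → tip=(0.0362,-0.1676,0.4720)
cmd 2: set ℓ=0.9201 → (κ,φ,ℓ)=(1.3597,282.19°,0.9201) → tip=(0.1065,-0.4929,0.6982)
cmd 3: set κ=1.4846 → (κ,φ,ℓ)=(1.4846,282.19°,0.9201) → tip=(0.1133,-0.5245,0.6595)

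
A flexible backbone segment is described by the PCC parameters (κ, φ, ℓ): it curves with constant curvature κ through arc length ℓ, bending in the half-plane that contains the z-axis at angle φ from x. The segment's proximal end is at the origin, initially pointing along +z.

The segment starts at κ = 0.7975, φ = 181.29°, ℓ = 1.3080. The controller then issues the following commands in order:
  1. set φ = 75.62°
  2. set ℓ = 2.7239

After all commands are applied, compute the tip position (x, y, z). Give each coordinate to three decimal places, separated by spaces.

initial: κ=0.7975, φ=181.29°, ℓ=1.3080
cmd 1: set φ=75.62° → (κ,φ,ℓ)=(0.7975,75.62°,1.3080) → tip=(0.1546,0.6030,1.0834)
cmd 2: set ℓ=2.7239 → (κ,φ,ℓ)=(0.7975,75.62°,2.7239) → tip=(0.4876,1.9020,1.0338)

0.488 1.902 1.034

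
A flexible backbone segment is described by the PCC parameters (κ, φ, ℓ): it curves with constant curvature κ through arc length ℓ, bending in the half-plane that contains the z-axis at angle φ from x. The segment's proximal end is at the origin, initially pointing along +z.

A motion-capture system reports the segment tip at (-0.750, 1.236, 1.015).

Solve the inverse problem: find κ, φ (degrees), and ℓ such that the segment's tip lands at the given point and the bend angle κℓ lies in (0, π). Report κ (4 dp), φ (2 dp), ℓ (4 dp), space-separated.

ρ = √(x²+y²) = √(-0.750² + 1.236²) = 1.44575
φ = atan2(y, x) mod 360° = atan2(1.236, -0.750) = 121.2492°
|p|² = ρ² + z² = 1.44575² + 1.015² = 3.12042
κ = 2ρ / |p|² = 2×1.44575 / 3.12042 = 0.92664
θ = 2·atan2(ρ, z) = 2·atan2(1.44575, 1.015) = 1.91738 rad
ℓ = θ/κ = 1.91738/0.92664 = 2.06918

0.9266 121.25 2.0692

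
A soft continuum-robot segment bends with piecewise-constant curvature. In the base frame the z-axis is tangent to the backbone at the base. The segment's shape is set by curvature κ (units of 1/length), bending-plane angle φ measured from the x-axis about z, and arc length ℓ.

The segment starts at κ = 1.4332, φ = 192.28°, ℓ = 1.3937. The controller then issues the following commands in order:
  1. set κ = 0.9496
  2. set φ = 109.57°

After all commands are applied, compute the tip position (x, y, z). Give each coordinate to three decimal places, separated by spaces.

-0.266 0.749 1.021

initial: κ=1.4332, φ=192.28°, ℓ=1.3937
cmd 1: set κ=0.9496 → (κ,φ,ℓ)=(0.9496,192.28°,1.3937) → tip=(-0.7771,-0.1691,1.0210)
cmd 2: set φ=109.57° → (κ,φ,ℓ)=(0.9496,109.57°,1.3937) → tip=(-0.2664,0.7493,1.0210)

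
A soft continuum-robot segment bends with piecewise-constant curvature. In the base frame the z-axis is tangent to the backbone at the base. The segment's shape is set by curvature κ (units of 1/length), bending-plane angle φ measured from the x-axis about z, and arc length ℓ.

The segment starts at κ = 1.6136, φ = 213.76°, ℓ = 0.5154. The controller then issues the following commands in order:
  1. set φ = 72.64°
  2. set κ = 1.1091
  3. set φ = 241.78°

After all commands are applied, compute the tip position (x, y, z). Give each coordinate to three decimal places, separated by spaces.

-0.068 -0.126 0.488

initial: κ=1.6136, φ=213.76°, ℓ=0.5154
cmd 1: set φ=72.64° → (κ,φ,ℓ)=(1.6136,72.64°,0.5154) → tip=(0.0603,0.1930,0.4580)
cmd 2: set κ=1.1091 → (κ,φ,ℓ)=(1.1091,72.64°,0.5154) → tip=(0.0428,0.1368,0.4878)
cmd 3: set φ=241.78° → (κ,φ,ℓ)=(1.1091,241.78°,0.5154) → tip=(-0.0678,-0.1263,0.4878)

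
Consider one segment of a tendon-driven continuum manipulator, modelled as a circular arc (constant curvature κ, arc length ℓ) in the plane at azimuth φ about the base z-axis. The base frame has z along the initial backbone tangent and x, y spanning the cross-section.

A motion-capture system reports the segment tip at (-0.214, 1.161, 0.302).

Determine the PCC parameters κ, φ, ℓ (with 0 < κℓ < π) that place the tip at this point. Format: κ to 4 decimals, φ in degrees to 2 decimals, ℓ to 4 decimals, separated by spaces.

ρ = √(x²+y²) = √(-0.214² + 1.161²) = 1.18056
φ = atan2(y, x) mod 360° = atan2(1.161, -0.214) = 100.4438°
|p|² = ρ² + z² = 1.18056² + 0.302² = 1.48492
κ = 2ρ / |p|² = 2×1.18056 / 1.48492 = 1.59006
θ = 2·atan2(ρ, z) = 2·atan2(1.18056, 0.302) = 2.64071 rad
ℓ = θ/κ = 2.64071/1.59006 = 1.66076

1.5901 100.44 1.6608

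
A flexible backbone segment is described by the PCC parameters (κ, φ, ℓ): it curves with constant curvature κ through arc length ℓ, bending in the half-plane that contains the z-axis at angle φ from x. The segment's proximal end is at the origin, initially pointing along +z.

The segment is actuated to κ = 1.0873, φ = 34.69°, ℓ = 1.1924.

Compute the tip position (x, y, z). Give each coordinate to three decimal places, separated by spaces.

θ = κ·ℓ = 1.0873 × 1.1924 = 1.29650 rad
ρ = (1 − cos θ)/κ = (1 − 0.27087)/1.0873 = 0.67058
z = sin θ / κ = 0.96262/1.0873 = 0.88533
x = ρ cos φ = 0.67058 × cos(34.69°) = 0.55138
y = ρ sin φ = 0.67058 × sin(34.69°) = 0.38165

0.551 0.382 0.885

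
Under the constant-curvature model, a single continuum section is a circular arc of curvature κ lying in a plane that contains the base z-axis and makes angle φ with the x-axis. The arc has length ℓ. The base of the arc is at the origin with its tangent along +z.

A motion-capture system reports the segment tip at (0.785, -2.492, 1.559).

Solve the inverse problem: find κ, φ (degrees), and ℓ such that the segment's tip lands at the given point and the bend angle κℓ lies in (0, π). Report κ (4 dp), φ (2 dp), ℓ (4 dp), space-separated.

ρ = √(x²+y²) = √(0.785² + -2.492²) = 2.61272
φ = atan2(y, x) mod 360° = atan2(-2.492, 0.785) = 287.4848°
|p|² = ρ² + z² = 2.61272² + 1.559² = 9.25677
κ = 2ρ / |p|² = 2×2.61272 / 9.25677 = 0.56450
θ = 2·atan2(ρ, z) = 2·atan2(2.61272, 1.559) = 2.06562 rad
ℓ = θ/κ = 2.06562/0.56450 = 3.65921

0.5645 287.48 3.6592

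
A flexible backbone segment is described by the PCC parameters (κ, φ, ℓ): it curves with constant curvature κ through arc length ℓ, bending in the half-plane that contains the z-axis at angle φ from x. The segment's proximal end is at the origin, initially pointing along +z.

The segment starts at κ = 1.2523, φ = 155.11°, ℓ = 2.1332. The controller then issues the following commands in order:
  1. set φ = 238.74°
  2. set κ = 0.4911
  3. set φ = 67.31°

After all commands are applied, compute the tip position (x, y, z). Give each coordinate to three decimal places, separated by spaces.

0.393 0.940 1.764

initial: κ=1.2523, φ=155.11°, ℓ=2.1332
cmd 1: set φ=238.74° → (κ,φ,ℓ)=(1.2523,238.74°,2.1332) → tip=(-0.7838,-1.2911,0.3618)
cmd 2: set κ=0.4911 → (κ,φ,ℓ)=(0.4911,238.74°,2.1332) → tip=(-0.5287,-0.8709,1.7639)
cmd 3: set φ=67.31° → (κ,φ,ℓ)=(0.4911,67.31°,2.1332) → tip=(0.3930,0.9400,1.7639)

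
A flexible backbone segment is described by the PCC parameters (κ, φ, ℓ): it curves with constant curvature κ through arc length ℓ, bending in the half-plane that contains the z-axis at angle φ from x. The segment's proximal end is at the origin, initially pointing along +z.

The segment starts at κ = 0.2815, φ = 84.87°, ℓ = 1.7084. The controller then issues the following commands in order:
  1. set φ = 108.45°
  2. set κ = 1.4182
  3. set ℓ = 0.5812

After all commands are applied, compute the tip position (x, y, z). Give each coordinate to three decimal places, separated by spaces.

initial: κ=0.2815, φ=84.87°, ℓ=1.7084
cmd 1: set φ=108.45° → (κ,φ,ℓ)=(0.2815,108.45°,1.7084) → tip=(-0.1275,0.3822,1.6433)
cmd 2: set κ=1.4182 → (κ,φ,ℓ)=(1.4182,108.45°,1.7084) → tip=(-0.3911,1.1723,0.4643)
cmd 3: set ℓ=0.5812 → (κ,φ,ℓ)=(1.4182,108.45°,0.5812) → tip=(-0.0716,0.2146,0.5176)

-0.072 0.215 0.518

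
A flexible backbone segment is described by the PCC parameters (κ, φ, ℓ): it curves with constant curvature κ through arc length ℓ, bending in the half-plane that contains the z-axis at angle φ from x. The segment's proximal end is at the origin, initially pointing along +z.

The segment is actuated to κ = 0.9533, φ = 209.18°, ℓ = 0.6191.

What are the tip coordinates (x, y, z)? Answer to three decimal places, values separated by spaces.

-0.155 -0.087 0.584

θ = κ·ℓ = 0.9533 × 0.6191 = 0.59019 rad
ρ = (1 − cos θ)/κ = (1 − 0.83084)/0.9533 = 0.17745
z = sin θ / κ = 0.55652/0.9533 = 0.58378
x = ρ cos φ = 0.17745 × cos(209.18°) = -0.15493
y = ρ sin φ = 0.17745 × sin(209.18°) = -0.08652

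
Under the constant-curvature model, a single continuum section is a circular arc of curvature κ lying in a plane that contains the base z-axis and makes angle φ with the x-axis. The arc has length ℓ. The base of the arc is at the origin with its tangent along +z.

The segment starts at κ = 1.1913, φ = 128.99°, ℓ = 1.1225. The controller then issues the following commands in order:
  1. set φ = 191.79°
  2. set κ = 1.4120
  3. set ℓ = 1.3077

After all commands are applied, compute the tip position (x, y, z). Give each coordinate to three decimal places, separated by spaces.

initial: κ=1.1913, φ=128.99°, ℓ=1.1225
cmd 1: set φ=191.79° → (κ,φ,ℓ)=(1.1913,191.79°,1.1225) → tip=(-0.6315,-0.1318,0.8166)
cmd 2: set κ=1.4120 → (κ,φ,ℓ)=(1.4120,191.79°,1.1225) → tip=(-0.7031,-0.1468,0.7081)
cmd 3: set ℓ=1.3077 → (κ,φ,ℓ)=(1.4120,191.79°,1.3077) → tip=(-0.8820,-0.1841,0.6815)

-0.882 -0.184 0.681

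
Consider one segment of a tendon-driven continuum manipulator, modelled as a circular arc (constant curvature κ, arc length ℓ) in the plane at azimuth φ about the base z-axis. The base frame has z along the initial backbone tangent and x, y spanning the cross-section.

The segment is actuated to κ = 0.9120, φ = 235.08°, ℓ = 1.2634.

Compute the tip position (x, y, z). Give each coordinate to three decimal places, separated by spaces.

θ = κ·ℓ = 0.9120 × 1.2634 = 1.15222 rad
ρ = (1 − cos θ)/κ = (1 − 0.40646)/0.9120 = 0.65081
z = sin θ / κ = 0.91367/0.9120 = 1.00183
x = ρ cos φ = 0.65081 × cos(235.08°) = -0.37255
y = ρ sin φ = 0.65081 × sin(235.08°) = -0.53363

-0.373 -0.534 1.002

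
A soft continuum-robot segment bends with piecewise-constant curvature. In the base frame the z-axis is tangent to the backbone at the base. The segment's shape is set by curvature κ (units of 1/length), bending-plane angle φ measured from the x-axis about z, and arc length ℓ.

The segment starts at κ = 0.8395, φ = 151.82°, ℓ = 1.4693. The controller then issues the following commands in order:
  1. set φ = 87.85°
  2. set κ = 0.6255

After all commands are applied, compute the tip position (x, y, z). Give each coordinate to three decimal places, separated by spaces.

initial: κ=0.8395, φ=151.82°, ℓ=1.4693
cmd 1: set φ=87.85° → (κ,φ,ℓ)=(0.8395,87.85°,1.4693) → tip=(0.0299,0.7964,1.1241)
cmd 2: set κ=0.6255 → (κ,φ,ℓ)=(0.6255,87.85°,1.4693) → tip=(0.0236,0.6285,1.2710)

0.024 0.629 1.271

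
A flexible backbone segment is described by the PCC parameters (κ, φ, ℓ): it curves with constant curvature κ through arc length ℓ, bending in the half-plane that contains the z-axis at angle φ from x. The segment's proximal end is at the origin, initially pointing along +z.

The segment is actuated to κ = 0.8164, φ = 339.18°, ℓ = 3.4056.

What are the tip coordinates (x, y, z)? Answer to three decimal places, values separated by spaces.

θ = κ·ℓ = 0.8164 × 3.4056 = 2.78033 rad
ρ = (1 − cos θ)/κ = (1 − -0.93545)/0.8164 = 2.37072
z = sin θ / κ = 0.35345/0.8164 = 0.43294
x = ρ cos φ = 2.37072 × cos(339.18°) = 2.21591
y = ρ sin φ = 2.37072 × sin(339.18°) = -0.84263

2.216 -0.843 0.433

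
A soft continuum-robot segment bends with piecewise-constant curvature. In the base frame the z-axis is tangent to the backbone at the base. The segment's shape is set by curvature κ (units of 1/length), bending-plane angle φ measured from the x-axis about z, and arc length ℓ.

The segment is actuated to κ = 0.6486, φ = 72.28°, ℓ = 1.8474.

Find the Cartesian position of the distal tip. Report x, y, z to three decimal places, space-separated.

0.298 0.934 1.436

θ = κ·ℓ = 0.6486 × 1.8474 = 1.19822 rad
ρ = (1 − cos θ)/κ = (1 − 0.36401)/0.6486 = 0.98055
z = sin θ / κ = 0.93139/0.6486 = 1.43601
x = ρ cos φ = 0.98055 × cos(72.28°) = 0.29845
y = ρ sin φ = 0.98055 × sin(72.28°) = 0.93403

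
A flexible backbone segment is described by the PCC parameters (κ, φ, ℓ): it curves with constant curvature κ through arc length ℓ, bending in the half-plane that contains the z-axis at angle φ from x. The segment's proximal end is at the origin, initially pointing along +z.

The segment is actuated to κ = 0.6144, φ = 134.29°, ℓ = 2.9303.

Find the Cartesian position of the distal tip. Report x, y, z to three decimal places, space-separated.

-1.395 1.430 1.585

θ = κ·ℓ = 0.6144 × 2.9303 = 1.80038 rad
ρ = (1 − cos θ)/κ = (1 − -0.22757)/0.6144 = 1.99800
z = sin θ / κ = 0.97376/0.6144 = 1.58490
x = ρ cos φ = 1.99800 × cos(134.29°) = -1.39518
y = ρ sin φ = 1.99800 × sin(134.29°) = 1.43019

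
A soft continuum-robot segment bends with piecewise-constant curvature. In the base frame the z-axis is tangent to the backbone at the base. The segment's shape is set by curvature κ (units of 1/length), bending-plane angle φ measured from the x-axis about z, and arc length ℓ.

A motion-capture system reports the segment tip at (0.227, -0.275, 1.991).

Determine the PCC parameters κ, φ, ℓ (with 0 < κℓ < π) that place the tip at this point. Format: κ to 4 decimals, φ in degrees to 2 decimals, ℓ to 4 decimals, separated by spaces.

0.1743 309.54 2.0333

ρ = √(x²+y²) = √(0.227² + -0.275²) = 0.35659
φ = atan2(y, x) mod 360° = atan2(-0.275, 0.227) = 309.5381°
|p|² = ρ² + z² = 0.35659² + 1.991² = 4.09124
κ = 2ρ / |p|² = 2×0.35659 / 4.09124 = 0.17432
θ = 2·atan2(ρ, z) = 2·atan2(0.35659, 1.991) = 0.35444 rad
ℓ = θ/κ = 0.35444/0.17432 = 2.03331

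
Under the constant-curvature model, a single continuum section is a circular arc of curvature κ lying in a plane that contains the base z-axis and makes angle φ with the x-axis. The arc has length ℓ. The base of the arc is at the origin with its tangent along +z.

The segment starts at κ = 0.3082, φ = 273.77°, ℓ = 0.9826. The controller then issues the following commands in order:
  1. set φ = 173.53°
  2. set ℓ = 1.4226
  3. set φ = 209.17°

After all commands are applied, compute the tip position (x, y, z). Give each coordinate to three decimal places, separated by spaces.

-0.268 -0.150 1.377

initial: κ=0.3082, φ=273.77°, ℓ=0.9826
cmd 1: set φ=173.53° → (κ,φ,ℓ)=(0.3082,173.53°,0.9826) → tip=(-0.1467,0.0166,0.9676)
cmd 2: set ℓ=1.4226 → (κ,φ,ℓ)=(0.3082,173.53°,1.4226) → tip=(-0.3049,0.0346,1.3775)
cmd 3: set φ=209.17° → (κ,φ,ℓ)=(0.3082,209.17°,1.4226) → tip=(-0.2680,-0.1496,1.3775)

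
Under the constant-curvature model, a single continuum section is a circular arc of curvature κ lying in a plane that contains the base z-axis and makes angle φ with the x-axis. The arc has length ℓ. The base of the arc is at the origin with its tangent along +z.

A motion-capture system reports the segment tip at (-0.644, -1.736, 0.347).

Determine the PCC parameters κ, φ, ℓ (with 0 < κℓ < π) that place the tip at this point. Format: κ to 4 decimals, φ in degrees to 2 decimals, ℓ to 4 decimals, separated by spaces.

ρ = √(x²+y²) = √(-0.644² + -1.736²) = 1.85160
φ = atan2(y, x) mod 360° = atan2(-1.736, -0.644) = 249.6468°
|p|² = ρ² + z² = 1.85160² + 0.347² = 3.54884
κ = 2ρ / |p|² = 2×1.85160 / 3.54884 = 1.04350
θ = 2·atan2(ρ, z) = 2·atan2(1.85160, 0.347) = 2.77108 rad
ℓ = θ/κ = 2.77108/1.04350 = 2.65557

1.0435 249.65 2.6556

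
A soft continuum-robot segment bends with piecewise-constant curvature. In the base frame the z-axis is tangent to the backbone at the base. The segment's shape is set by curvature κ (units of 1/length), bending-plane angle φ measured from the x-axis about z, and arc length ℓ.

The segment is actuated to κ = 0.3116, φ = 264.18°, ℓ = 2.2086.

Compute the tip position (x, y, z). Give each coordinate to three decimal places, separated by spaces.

-0.074 -0.727 2.038

θ = κ·ℓ = 0.3116 × 2.2086 = 0.68820 rad
ρ = (1 − cos θ)/κ = (1 − 0.77239)/0.3116 = 0.73045
z = sin θ / κ = 0.63515/0.3116 = 2.03834
x = ρ cos φ = 0.73045 × cos(264.18°) = -0.07407
y = ρ sin φ = 0.73045 × sin(264.18°) = -0.72669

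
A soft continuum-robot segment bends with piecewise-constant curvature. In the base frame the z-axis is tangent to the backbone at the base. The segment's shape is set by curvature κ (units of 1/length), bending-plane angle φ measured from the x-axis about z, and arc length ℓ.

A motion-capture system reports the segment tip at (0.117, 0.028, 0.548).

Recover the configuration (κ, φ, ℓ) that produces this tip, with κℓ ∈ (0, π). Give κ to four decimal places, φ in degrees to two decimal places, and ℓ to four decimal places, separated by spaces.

ρ = √(x²+y²) = √(0.117² + 0.028²) = 0.12030
φ = atan2(y, x) mod 360° = atan2(0.028, 0.117) = 13.4587°
|p|² = ρ² + z² = 0.12030² + 0.548² = 0.31478
κ = 2ρ / |p|² = 2×0.12030 / 0.31478 = 0.76437
θ = 2·atan2(ρ, z) = 2·atan2(0.12030, 0.548) = 0.43221 rad
ℓ = θ/κ = 0.43221/0.76437 = 0.56544

0.7644 13.46 0.5654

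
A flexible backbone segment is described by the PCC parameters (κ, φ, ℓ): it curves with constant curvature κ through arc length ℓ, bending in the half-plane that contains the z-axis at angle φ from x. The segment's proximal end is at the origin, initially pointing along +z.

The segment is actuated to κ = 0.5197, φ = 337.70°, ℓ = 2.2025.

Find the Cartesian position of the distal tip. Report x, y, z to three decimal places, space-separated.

1.044 -0.428 1.752

θ = κ·ℓ = 0.5197 × 2.2025 = 1.14464 rad
ρ = (1 − cos θ)/κ = (1 − 0.41337)/0.5197 = 1.12878
z = sin θ / κ = 0.91056/0.5197 = 1.75209
x = ρ cos φ = 1.12878 × cos(337.70°) = 1.04436
y = ρ sin φ = 1.12878 × sin(337.70°) = -0.42832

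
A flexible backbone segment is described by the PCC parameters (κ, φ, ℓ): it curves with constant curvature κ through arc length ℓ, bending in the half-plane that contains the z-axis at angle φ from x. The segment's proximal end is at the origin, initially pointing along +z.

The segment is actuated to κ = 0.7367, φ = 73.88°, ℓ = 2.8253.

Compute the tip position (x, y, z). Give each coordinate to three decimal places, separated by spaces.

θ = κ·ℓ = 0.7367 × 2.8253 = 2.08140 rad
ρ = (1 − cos θ)/κ = (1 − -0.48870)/0.7367 = 2.02077
z = sin θ / κ = 0.87245/0.7367 = 1.18427
x = ρ cos φ = 2.02077 × cos(73.88°) = 0.56107
y = ρ sin φ = 2.02077 × sin(73.88°) = 1.94132

0.561 1.941 1.184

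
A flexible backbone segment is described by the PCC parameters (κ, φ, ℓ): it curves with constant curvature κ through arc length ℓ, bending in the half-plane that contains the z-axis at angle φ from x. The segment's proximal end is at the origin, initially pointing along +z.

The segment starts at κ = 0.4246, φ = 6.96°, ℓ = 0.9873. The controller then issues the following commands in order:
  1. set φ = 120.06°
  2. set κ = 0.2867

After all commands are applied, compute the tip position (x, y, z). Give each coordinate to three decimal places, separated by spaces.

initial: κ=0.4246, φ=6.96°, ℓ=0.9873
cmd 1: set φ=120.06° → (κ,φ,ℓ)=(0.4246,120.06°,0.9873) → tip=(-0.1021,0.1765,0.9586)
cmd 2: set κ=0.2867 → (κ,φ,ℓ)=(0.2867,120.06°,0.9873) → tip=(-0.0695,0.1201,0.9742)

-0.070 0.120 0.974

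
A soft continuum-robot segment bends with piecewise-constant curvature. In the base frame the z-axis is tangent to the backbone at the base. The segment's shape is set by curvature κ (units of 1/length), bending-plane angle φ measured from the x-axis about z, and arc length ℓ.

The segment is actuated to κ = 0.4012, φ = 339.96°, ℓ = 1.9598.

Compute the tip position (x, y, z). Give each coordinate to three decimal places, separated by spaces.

0.687 -0.251 1.764

θ = κ·ℓ = 0.4012 × 1.9598 = 0.78627 rad
ρ = (1 − cos θ)/κ = (1 − 0.70649)/0.4012 = 0.73158
z = sin θ / κ = 0.70772/0.4012 = 1.76402
x = ρ cos φ = 0.73158 × cos(339.96°) = 0.68729
y = ρ sin φ = 0.73158 × sin(339.96°) = -0.25070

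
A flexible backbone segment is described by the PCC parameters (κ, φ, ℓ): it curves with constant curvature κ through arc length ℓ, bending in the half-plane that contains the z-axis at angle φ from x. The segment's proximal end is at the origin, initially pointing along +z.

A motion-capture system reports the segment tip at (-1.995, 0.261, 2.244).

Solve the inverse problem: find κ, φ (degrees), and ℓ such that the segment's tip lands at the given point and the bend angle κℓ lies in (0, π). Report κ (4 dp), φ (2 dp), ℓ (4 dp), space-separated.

0.4430 172.55 3.3000

ρ = √(x²+y²) = √(-1.995² + 0.261²) = 2.01200
φ = atan2(y, x) mod 360° = atan2(0.261, -1.995) = 172.5465°
|p|² = ρ² + z² = 2.01200² + 2.244² = 9.08368
κ = 2ρ / |p|² = 2×2.01200 / 9.08368 = 0.44299
θ = 2·atan2(ρ, z) = 2·atan2(2.01200, 2.244) = 1.46188 rad
ℓ = θ/κ = 1.46188/0.44299 = 3.30002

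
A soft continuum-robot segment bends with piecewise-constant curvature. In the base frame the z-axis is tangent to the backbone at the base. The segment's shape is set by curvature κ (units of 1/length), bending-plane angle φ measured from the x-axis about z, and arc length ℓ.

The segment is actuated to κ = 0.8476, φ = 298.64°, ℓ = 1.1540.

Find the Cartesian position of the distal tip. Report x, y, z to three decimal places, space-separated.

θ = κ·ℓ = 0.8476 × 1.1540 = 0.97813 rad
ρ = (1 − cos θ)/κ = (1 − 0.55857)/0.8476 = 0.52079
z = sin θ / κ = 0.82945/0.8476 = 0.97859
x = ρ cos φ = 0.52079 × cos(298.64°) = 0.24962
y = ρ sin φ = 0.52079 × sin(298.64°) = -0.45707

0.250 -0.457 0.979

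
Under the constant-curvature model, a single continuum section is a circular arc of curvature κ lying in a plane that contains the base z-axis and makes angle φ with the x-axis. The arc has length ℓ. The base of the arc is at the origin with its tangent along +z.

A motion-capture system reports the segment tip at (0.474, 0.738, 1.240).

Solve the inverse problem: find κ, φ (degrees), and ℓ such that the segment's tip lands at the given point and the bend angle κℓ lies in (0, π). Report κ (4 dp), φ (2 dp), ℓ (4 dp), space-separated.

ρ = √(x²+y²) = √(0.474² + 0.738²) = 0.87711
φ = atan2(y, x) mod 360° = atan2(0.738, 0.474) = 57.2883°
|p|² = ρ² + z² = 0.87711² + 1.240² = 2.30692
κ = 2ρ / |p|² = 2×0.87711 / 2.30692 = 0.76042
θ = 2·atan2(ρ, z) = 2·atan2(0.87711, 1.240) = 1.23128 rad
ℓ = θ/κ = 1.23128/0.76042 = 1.61922

0.7604 57.29 1.6192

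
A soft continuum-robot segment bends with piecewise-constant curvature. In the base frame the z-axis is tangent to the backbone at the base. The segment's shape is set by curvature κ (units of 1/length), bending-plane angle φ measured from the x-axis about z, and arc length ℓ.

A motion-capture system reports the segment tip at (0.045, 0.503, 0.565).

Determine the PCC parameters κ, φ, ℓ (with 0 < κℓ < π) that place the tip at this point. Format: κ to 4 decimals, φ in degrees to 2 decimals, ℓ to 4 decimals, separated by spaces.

1.7588 84.89 0.8294

ρ = √(x²+y²) = √(0.045² + 0.503²) = 0.50501
φ = atan2(y, x) mod 360° = atan2(0.503, 0.045) = 84.8877°
|p|² = ρ² + z² = 0.50501² + 0.565² = 0.57426
κ = 2ρ / |p|² = 2×0.50501 / 0.57426 = 1.75882
θ = 2·atan2(ρ, z) = 2·atan2(0.50501, 0.565) = 1.45878 rad
ℓ = θ/κ = 1.45878/1.75882 = 0.82941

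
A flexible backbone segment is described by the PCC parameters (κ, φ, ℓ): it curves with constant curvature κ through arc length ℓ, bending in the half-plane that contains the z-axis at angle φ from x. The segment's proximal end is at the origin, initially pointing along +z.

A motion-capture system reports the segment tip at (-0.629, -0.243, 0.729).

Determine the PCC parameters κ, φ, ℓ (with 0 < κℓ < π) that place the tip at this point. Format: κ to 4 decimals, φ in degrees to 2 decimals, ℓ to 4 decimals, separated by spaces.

1.3676 201.12 1.0916

ρ = √(x²+y²) = √(-0.629² + -0.243²) = 0.67431
φ = atan2(y, x) mod 360° = atan2(-0.243, -0.629) = 201.1229°
|p|² = ρ² + z² = 0.67431² + 0.729² = 0.98613
κ = 2ρ / |p|² = 2×0.67431 / 0.98613 = 1.36758
θ = 2·atan2(ρ, z) = 2·atan2(0.67431, 0.729) = 1.49289 rad
ℓ = θ/κ = 1.49289/1.36758 = 1.09163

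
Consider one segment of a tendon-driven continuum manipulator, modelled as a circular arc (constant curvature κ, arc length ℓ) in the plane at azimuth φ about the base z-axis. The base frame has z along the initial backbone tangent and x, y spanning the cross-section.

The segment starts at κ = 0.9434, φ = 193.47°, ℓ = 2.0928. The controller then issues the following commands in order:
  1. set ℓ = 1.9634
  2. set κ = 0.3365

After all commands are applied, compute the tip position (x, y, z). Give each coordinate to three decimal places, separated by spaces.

initial: κ=0.9434, φ=193.47°, ℓ=2.0928
cmd 1: set ℓ=1.9634 → (κ,φ,ℓ)=(0.9434,193.47°,1.9634) → tip=(-1.3172,-0.3155,1.0183)
cmd 2: set κ=0.3365 → (κ,φ,ℓ)=(0.3365,193.47°,1.9634) → tip=(-0.6081,-0.1457,1.8236)

-0.608 -0.146 1.824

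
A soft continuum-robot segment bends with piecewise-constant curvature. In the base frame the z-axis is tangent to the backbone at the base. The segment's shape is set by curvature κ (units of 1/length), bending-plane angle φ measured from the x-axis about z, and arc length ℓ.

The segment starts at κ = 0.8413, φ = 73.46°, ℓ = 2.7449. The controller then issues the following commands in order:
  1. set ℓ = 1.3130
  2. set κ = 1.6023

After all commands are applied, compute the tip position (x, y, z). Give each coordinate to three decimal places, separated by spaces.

0.268 0.902 0.538

initial: κ=0.8413, φ=73.46°, ℓ=2.7449
cmd 1: set ℓ=1.3130 → (κ,φ,ℓ)=(0.8413,73.46°,1.3130) → tip=(0.1863,0.6273,1.0618)
cmd 2: set κ=1.6023 → (κ,φ,ℓ)=(1.6023,73.46°,1.3130) → tip=(0.2680,0.9023,0.5375)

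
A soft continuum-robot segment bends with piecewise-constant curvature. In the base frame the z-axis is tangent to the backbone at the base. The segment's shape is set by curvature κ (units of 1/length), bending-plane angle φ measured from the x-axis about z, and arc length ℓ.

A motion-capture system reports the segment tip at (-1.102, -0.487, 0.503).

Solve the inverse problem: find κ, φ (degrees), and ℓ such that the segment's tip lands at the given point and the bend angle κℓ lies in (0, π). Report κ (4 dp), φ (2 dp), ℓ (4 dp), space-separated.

1.4136 203.84 1.6628

ρ = √(x²+y²) = √(-1.102² + -0.487²) = 1.20481
φ = atan2(y, x) mod 360° = atan2(-0.487, -1.102) = 203.8418°
|p|² = ρ² + z² = 1.20481² + 0.503² = 1.70458
κ = 2ρ / |p|² = 2×1.20481 / 1.70458 = 1.41362
θ = 2·atan2(ρ, z) = 2·atan2(1.20481, 0.503) = 2.35060 rad
ℓ = θ/κ = 2.35060/1.41362 = 1.66283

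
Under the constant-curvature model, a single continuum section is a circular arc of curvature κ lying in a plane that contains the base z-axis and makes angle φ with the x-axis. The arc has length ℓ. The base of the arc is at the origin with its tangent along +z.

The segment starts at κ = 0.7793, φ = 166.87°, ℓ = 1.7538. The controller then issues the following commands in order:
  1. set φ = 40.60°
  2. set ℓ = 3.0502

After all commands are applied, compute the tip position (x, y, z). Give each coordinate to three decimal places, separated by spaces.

initial: κ=0.7793, φ=166.87°, ℓ=1.7538
cmd 1: set φ=40.60° → (κ,φ,ℓ)=(0.7793,40.60°,1.7538) → tip=(0.7769,0.6659,1.2566)
cmd 2: set ℓ=3.0502 → (κ,φ,ℓ)=(0.7793,40.60°,3.0502) → tip=(1.6774,1.4377,0.8883)

1.677 1.438 0.888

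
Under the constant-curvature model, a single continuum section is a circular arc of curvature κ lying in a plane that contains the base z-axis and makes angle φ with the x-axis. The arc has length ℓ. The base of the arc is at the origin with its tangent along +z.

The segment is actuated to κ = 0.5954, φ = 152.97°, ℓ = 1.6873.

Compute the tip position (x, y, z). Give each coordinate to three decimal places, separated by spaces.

θ = κ·ℓ = 0.5954 × 1.6873 = 1.00462 rad
ρ = (1 − cos θ)/κ = (1 − 0.53641)/0.5954 = 0.77862
z = sin θ / κ = 0.84396/0.5954 = 1.41746
x = ρ cos φ = 0.77862 × cos(152.97°) = -0.69357
y = ρ sin φ = 0.77862 × sin(152.97°) = 0.35385

-0.694 0.354 1.417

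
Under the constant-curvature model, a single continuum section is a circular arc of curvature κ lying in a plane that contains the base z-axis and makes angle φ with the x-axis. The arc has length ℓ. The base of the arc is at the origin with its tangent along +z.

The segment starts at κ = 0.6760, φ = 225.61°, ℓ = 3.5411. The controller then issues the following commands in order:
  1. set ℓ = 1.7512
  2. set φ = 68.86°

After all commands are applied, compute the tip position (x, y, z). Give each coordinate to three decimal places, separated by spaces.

initial: κ=0.6760, φ=225.61°, ℓ=3.5411
cmd 1: set ℓ=1.7512 → (κ,φ,ℓ)=(0.6760,225.61°,1.7512) → tip=(-0.6443,-0.6581,1.3699)
cmd 2: set φ=68.86° → (κ,φ,ℓ)=(0.6760,68.86°,1.7512) → tip=(0.3322,0.8590,1.3699)

0.332 0.859 1.370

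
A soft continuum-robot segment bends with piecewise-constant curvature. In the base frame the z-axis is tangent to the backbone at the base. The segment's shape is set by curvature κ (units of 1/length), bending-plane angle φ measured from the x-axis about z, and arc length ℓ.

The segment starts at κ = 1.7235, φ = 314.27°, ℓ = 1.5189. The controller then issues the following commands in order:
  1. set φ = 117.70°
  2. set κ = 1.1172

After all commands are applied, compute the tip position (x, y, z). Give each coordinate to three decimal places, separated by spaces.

-0.468 0.892 0.888

initial: κ=1.7235, φ=314.27°, ℓ=1.5189
cmd 1: set φ=117.70° → (κ,φ,ℓ)=(1.7235,117.70°,1.5189) → tip=(-0.5033,0.9586,0.2902)
cmd 2: set κ=1.1172 → (κ,φ,ℓ)=(1.1172,117.70°,1.5189) → tip=(-0.4684,0.8922,0.8880)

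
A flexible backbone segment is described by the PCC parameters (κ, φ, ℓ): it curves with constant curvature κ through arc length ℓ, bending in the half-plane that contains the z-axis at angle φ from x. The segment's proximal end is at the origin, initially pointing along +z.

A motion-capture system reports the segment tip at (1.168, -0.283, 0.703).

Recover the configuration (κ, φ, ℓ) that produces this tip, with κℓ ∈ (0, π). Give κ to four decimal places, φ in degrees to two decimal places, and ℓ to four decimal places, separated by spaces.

ρ = √(x²+y²) = √(1.168² + -0.283²) = 1.20180
φ = atan2(y, x) mod 360° = atan2(-0.283, 1.168) = 346.3800°
|p|² = ρ² + z² = 1.20180² + 0.703² = 1.93852
κ = 2ρ / |p|² = 2×1.20180 / 1.93852 = 1.23991
θ = 2·atan2(ρ, z) = 2·atan2(1.20180, 0.703) = 2.08302 rad
ℓ = θ/κ = 2.08302/1.23991 = 1.67998

1.2399 346.38 1.6800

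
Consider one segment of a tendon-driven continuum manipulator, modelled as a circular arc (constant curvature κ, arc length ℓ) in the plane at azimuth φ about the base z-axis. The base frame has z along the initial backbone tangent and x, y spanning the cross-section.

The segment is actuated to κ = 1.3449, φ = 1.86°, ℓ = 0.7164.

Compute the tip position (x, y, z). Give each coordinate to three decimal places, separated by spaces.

0.319 0.010 0.611

θ = κ·ℓ = 1.3449 × 0.7164 = 0.96349 rad
ρ = (1 − cos θ)/κ = (1 − 0.57066)/1.3449 = 0.31924
z = sin θ / κ = 0.82119/1.3449 = 0.61059
x = ρ cos φ = 0.31924 × cos(1.86°) = 0.31907
y = ρ sin φ = 0.31924 × sin(1.86°) = 0.01036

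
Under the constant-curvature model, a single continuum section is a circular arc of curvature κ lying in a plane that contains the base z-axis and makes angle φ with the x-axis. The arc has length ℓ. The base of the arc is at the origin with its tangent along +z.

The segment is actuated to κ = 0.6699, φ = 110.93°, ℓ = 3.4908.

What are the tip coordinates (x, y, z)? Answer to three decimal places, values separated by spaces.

θ = κ·ℓ = 0.6699 × 3.4908 = 2.33849 rad
ρ = (1 − cos θ)/κ = (1 − -0.69448)/0.6699 = 2.52945
z = sin θ / κ = 0.71952/0.6699 = 1.07407
x = ρ cos φ = 2.52945 × cos(110.93°) = -0.90359
y = ρ sin φ = 2.52945 × sin(110.93°) = 2.36255

-0.904 2.363 1.074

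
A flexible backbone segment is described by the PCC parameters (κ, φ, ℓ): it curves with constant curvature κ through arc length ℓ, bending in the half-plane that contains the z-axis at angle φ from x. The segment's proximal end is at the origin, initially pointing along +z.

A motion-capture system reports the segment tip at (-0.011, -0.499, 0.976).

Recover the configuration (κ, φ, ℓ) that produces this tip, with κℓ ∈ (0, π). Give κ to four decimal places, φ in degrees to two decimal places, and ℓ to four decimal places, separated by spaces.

ρ = √(x²+y²) = √(-0.011² + -0.499²) = 0.49912
φ = atan2(y, x) mod 360° = atan2(-0.499, -0.011) = 268.7372°
|p|² = ρ² + z² = 0.49912² + 0.976² = 1.20170
κ = 2ρ / |p|² = 2×0.49912 / 1.20170 = 0.83069
θ = 2·atan2(ρ, z) = 2·atan2(0.49912, 0.976) = 0.94544 rad
ℓ = θ/κ = 0.94544/0.83069 = 1.13814

0.8307 268.74 1.1381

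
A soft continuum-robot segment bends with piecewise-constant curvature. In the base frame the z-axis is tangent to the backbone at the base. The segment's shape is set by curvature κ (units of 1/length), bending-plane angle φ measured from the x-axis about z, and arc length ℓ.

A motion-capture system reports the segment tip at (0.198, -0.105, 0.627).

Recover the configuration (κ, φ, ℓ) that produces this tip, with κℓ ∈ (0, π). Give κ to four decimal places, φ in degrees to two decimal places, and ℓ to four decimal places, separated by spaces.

1.0110 332.06 0.6791

ρ = √(x²+y²) = √(0.198² + -0.105²) = 0.22412
φ = atan2(y, x) mod 360° = atan2(-0.105, 0.198) = 332.0629°
|p|² = ρ² + z² = 0.22412² + 0.627² = 0.44336
κ = 2ρ / |p|² = 2×0.22412 / 0.44336 = 1.01100
θ = 2·atan2(ρ, z) = 2·atan2(0.22412, 0.627) = 0.68658 rad
ℓ = θ/κ = 0.68658/1.01100 = 0.67911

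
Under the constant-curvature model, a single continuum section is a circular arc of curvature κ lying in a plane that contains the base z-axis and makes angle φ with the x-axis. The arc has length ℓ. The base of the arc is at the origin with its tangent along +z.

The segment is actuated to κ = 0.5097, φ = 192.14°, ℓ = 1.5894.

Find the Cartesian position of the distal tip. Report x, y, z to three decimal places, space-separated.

-0.596 -0.128 1.421

θ = κ·ℓ = 0.5097 × 1.5894 = 0.81012 rad
ρ = (1 − cos θ)/κ = (1 − 0.68941)/0.5097 = 0.60935
z = sin θ / κ = 0.72437/0.5097 = 1.42117
x = ρ cos φ = 0.60935 × cos(192.14°) = -0.59572
y = ρ sin φ = 0.60935 × sin(192.14°) = -0.12815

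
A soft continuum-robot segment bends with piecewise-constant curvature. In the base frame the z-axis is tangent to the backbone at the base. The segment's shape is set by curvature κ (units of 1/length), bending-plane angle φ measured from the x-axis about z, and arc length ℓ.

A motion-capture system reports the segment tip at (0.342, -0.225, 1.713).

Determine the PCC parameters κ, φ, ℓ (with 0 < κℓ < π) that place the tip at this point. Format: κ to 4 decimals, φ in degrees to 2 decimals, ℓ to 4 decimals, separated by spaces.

ρ = √(x²+y²) = √(0.342² + -0.225²) = 0.40938
φ = atan2(y, x) mod 360° = atan2(-0.225, 0.342) = 326.6593°
|p|² = ρ² + z² = 0.40938² + 1.713² = 3.10196
κ = 2ρ / |p|² = 2×0.40938 / 3.10196 = 0.26395
θ = 2·atan2(ρ, z) = 2·atan2(0.40938, 1.713) = 0.46916 rad
ℓ = θ/κ = 0.46916/0.26395 = 1.77750

0.2639 326.66 1.7775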